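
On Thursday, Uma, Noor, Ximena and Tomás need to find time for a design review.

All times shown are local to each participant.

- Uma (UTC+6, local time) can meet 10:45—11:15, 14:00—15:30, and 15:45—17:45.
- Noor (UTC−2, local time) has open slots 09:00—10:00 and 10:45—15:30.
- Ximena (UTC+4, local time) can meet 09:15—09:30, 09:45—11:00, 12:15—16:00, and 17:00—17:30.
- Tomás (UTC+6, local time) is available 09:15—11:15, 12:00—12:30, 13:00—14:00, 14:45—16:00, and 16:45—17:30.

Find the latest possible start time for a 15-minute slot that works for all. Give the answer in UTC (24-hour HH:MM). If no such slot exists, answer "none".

Uma → UTC: 04:45–05:15, 08:00–09:30, 09:45–11:45.
Noor → UTC: 11:00–12:00, 12:45–17:30.
Ximena → UTC: 05:15–05:30, 05:45–07:00, 08:15–12:00, 13:00–13:30.
Tomás → UTC: 03:15–05:15, 06:00–06:30, 07:00–08:00, 08:45–10:00, 10:45–11:30.
Uma ∩ Noor: 11:00–11:45.
Uma ∩ Noor ∩ Ximena: 11:00–11:45.
Uma ∩ Noor ∩ Ximena ∩ Tomás: 11:00–11:30.
Windows ≥ 15 min: 11:00–11:30.
Latest start in the last window 11:00–11:30 is 11:30 − 15 min = 11:15.

11:15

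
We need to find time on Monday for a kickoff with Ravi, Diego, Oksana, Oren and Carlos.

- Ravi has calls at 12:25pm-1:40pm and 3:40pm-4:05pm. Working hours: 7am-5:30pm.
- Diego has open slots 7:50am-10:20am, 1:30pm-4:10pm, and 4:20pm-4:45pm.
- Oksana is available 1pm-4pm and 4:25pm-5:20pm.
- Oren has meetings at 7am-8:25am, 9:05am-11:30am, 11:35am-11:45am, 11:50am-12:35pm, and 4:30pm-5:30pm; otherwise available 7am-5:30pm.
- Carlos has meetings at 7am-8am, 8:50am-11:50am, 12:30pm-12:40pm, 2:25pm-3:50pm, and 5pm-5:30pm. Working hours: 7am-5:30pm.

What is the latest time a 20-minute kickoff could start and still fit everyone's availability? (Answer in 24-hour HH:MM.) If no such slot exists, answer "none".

14:05

Ravi free within 07:00–17:30: 07:00–12:25, 13:40–15:40, 16:05–17:30.
Oren free within 07:00–17:30: 08:25–09:05, 11:30–11:35, 11:45–11:50, 12:35–16:30.
Carlos free within 07:00–17:30: 08:00–08:50, 11:50–12:30, 12:40–14:25, 15:50–17:00.
Ravi ∩ Diego: 07:50–10:20, 13:40–15:40, 16:05–16:10, 16:20–16:45.
Ravi ∩ Diego ∩ Oksana: 13:40–15:40, 16:25–16:45.
Ravi ∩ Diego ∩ Oksana ∩ Oren: 13:40–15:40, 16:25–16:30.
Ravi ∩ Diego ∩ Oksana ∩ Oren ∩ Carlos: 13:40–14:25, 16:25–16:30.
Windows ≥ 20 min: 13:40–14:25.
Latest start in the last window 13:40–14:25 is 14:25 − 20 min = 14:05.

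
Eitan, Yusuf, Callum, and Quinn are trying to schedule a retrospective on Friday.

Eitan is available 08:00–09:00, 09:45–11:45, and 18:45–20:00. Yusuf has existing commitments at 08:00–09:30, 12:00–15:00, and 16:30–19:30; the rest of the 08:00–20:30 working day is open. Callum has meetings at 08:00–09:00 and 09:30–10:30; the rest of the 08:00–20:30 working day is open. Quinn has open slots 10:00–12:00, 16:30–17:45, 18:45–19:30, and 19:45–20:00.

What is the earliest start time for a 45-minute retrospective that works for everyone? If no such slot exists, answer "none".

Yusuf free within 08:00–20:30: 09:30–12:00, 15:00–16:30, 19:30–20:30.
Callum free within 08:00–20:30: 09:00–09:30, 10:30–20:30.
Eitan ∩ Yusuf: 09:45–11:45, 19:30–20:00.
Eitan ∩ Yusuf ∩ Callum: 10:30–11:45, 19:30–20:00.
Eitan ∩ Yusuf ∩ Callum ∩ Quinn: 10:30–11:45, 19:45–20:00.
Windows ≥ 45 min: 10:30–11:45.
Earliest such window starts at 10:30.

10:30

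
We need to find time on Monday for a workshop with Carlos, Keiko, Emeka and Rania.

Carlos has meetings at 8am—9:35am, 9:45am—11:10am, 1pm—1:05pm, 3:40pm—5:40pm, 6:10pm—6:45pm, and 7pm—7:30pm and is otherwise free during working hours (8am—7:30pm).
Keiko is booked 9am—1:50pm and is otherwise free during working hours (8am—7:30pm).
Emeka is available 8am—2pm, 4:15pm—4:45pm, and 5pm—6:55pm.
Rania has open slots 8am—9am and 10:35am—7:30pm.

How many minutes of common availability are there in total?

Carlos free within 08:00–19:30: 09:35–09:45, 11:10–13:00, 13:05–15:40, 17:40–18:10, 18:45–19:00.
Keiko free within 08:00–19:30: 08:00–09:00, 13:50–19:30.
Carlos ∩ Keiko: 13:50–15:40, 17:40–18:10, 18:45–19:00.
Carlos ∩ Keiko ∩ Emeka: 13:50–14:00, 17:40–18:10, 18:45–18:55.
Carlos ∩ Keiko ∩ Emeka ∩ Rania: 13:50–14:00, 17:40–18:10, 18:45–18:55.
Total common minutes: 10 + 30 + 10 = 50.

50 minutes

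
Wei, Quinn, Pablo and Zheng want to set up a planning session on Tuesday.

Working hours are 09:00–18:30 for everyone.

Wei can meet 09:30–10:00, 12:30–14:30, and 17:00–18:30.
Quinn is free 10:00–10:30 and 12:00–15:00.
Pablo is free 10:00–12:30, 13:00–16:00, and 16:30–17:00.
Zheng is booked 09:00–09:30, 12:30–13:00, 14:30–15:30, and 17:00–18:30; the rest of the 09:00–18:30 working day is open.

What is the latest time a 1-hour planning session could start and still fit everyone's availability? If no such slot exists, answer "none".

13:30

Zheng free within 09:00–18:30: 09:30–12:30, 13:00–14:30, 15:30–17:00.
Wei ∩ Quinn: 12:30–14:30.
Wei ∩ Quinn ∩ Pablo: 13:00–14:30.
Wei ∩ Quinn ∩ Pablo ∩ Zheng: 13:00–14:30.
Windows ≥ 60 min: 13:00–14:30.
Latest start in the last window 13:00–14:30 is 14:30 − 60 min = 13:30.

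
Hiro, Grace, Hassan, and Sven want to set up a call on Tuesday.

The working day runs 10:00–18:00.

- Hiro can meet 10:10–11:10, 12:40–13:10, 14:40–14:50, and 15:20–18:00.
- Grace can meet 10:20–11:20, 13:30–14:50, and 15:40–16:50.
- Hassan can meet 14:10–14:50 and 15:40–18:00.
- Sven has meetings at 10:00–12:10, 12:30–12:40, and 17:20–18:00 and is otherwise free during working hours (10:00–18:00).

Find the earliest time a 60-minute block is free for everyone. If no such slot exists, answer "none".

Sven free within 10:00–18:00: 12:10–12:30, 12:40–17:20.
Hiro ∩ Grace: 10:20–11:10, 14:40–14:50, 15:40–16:50.
Hiro ∩ Grace ∩ Hassan: 14:40–14:50, 15:40–16:50.
Hiro ∩ Grace ∩ Hassan ∩ Sven: 14:40–14:50, 15:40–16:50.
Windows ≥ 60 min: 15:40–16:50.
Earliest such window starts at 15:40.

15:40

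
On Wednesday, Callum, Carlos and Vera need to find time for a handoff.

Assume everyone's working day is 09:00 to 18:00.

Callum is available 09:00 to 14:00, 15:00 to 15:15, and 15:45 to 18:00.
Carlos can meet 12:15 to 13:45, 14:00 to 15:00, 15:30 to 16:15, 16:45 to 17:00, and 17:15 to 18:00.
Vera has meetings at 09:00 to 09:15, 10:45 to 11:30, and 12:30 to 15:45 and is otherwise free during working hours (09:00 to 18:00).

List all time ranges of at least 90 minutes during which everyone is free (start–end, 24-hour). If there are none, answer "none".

none

Vera free within 09:00–18:00: 09:15–10:45, 11:30–12:30, 15:45–18:00.
Callum ∩ Carlos: 12:15–13:45, 15:45–16:15, 16:45–17:00, 17:15–18:00.
Callum ∩ Carlos ∩ Vera: 12:15–12:30, 15:45–16:15, 16:45–17:00, 17:15–18:00.
Windows ≥ 90 min: (none).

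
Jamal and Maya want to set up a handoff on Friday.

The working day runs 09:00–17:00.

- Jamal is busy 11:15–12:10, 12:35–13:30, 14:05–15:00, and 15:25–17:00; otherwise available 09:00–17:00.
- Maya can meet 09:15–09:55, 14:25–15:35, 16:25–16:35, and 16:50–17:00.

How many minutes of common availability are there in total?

65 minutes

Jamal free within 09:00–17:00: 09:00–11:15, 12:10–12:35, 13:30–14:05, 15:00–15:25.
Jamal ∩ Maya: 09:15–09:55, 15:00–15:25.
Total common minutes: 40 + 25 = 65.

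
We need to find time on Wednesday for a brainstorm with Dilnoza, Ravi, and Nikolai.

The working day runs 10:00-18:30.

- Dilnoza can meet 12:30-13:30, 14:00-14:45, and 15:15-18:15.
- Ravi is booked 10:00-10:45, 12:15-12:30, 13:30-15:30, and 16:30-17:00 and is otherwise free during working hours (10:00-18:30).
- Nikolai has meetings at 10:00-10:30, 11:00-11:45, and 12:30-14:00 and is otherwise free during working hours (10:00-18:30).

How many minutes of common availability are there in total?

135 minutes

Ravi free within 10:00–18:30: 10:45–12:15, 12:30–13:30, 15:30–16:30, 17:00–18:30.
Nikolai free within 10:00–18:30: 10:30–11:00, 11:45–12:30, 14:00–18:30.
Dilnoza ∩ Ravi: 12:30–13:30, 15:30–16:30, 17:00–18:15.
Dilnoza ∩ Ravi ∩ Nikolai: 15:30–16:30, 17:00–18:15.
Total common minutes: 60 + 75 = 135.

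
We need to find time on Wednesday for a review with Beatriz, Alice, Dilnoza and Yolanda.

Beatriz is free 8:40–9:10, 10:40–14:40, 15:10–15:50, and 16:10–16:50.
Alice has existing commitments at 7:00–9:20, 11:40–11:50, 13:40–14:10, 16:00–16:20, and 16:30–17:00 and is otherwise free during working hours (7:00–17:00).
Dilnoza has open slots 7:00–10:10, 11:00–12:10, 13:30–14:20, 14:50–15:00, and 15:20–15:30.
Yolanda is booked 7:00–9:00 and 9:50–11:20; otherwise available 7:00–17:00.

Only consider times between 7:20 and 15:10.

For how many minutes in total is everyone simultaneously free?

Alice free within 07:00–17:00: 09:20–11:40, 11:50–13:40, 14:10–16:00, 16:20–16:30.
Yolanda free within 07:00–17:00: 09:00–09:50, 11:20–17:00.
Beatriz ∩ Alice: 10:40–11:40, 11:50–13:40, 14:10–14:40, 15:10–15:50, 16:20–16:30.
Beatriz ∩ Alice ∩ Dilnoza: 11:00–11:40, 11:50–12:10, 13:30–13:40, 14:10–14:20, 15:20–15:30.
Beatriz ∩ Alice ∩ Dilnoza ∩ Yolanda: 11:20–11:40, 11:50–12:10, 13:30–13:40, 14:10–14:20, 15:20–15:30.
Restricted to 07:20–15:10: 11:20–11:40, 11:50–12:10, 13:30–13:40, 14:10–14:20.
Total common minutes: 20 + 20 + 10 + 10 = 60.

60 minutes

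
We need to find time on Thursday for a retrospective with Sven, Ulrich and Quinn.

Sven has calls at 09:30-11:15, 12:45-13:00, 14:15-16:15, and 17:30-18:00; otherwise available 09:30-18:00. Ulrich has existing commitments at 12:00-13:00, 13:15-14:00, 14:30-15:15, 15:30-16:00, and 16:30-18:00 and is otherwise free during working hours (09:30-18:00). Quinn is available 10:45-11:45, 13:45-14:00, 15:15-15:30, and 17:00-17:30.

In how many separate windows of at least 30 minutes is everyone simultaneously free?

1

Sven free within 09:30–18:00: 11:15–12:45, 13:00–14:15, 16:15–17:30.
Ulrich free within 09:30–18:00: 09:30–12:00, 13:00–13:15, 14:00–14:30, 15:15–15:30, 16:00–16:30.
Sven ∩ Ulrich: 11:15–12:00, 13:00–13:15, 14:00–14:15, 16:15–16:30.
Sven ∩ Ulrich ∩ Quinn: 11:15–11:45.
Windows ≥ 30 min: 11:15–11:45.
That's 1 window.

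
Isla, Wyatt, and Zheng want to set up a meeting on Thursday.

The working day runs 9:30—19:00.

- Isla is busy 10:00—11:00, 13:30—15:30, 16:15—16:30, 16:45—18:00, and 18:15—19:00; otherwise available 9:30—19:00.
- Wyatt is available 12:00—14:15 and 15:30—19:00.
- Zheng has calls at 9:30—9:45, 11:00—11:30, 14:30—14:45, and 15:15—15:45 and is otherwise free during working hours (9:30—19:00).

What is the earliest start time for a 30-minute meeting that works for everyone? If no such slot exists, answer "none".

Isla free within 09:30–19:00: 09:30–10:00, 11:00–13:30, 15:30–16:15, 16:30–16:45, 18:00–18:15.
Zheng free within 09:30–19:00: 09:45–11:00, 11:30–14:30, 14:45–15:15, 15:45–19:00.
Isla ∩ Wyatt: 12:00–13:30, 15:30–16:15, 16:30–16:45, 18:00–18:15.
Isla ∩ Wyatt ∩ Zheng: 12:00–13:30, 15:45–16:15, 16:30–16:45, 18:00–18:15.
Windows ≥ 30 min: 12:00–13:30, 15:45–16:15.
Earliest such window starts at 12:00.

12:00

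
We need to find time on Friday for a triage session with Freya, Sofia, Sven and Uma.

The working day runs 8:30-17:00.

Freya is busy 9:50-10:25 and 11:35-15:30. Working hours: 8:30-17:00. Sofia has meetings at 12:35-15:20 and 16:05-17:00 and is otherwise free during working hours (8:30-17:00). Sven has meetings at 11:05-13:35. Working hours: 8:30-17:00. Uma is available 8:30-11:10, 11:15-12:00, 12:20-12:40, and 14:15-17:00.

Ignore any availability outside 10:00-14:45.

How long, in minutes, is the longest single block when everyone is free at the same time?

Freya free within 08:30–17:00: 08:30–09:50, 10:25–11:35, 15:30–17:00.
Sofia free within 08:30–17:00: 08:30–12:35, 15:20–16:05.
Sven free within 08:30–17:00: 08:30–11:05, 13:35–17:00.
Freya ∩ Sofia: 08:30–09:50, 10:25–11:35, 15:30–16:05.
Freya ∩ Sofia ∩ Sven: 08:30–09:50, 10:25–11:05, 15:30–16:05.
Freya ∩ Sofia ∩ Sven ∩ Uma: 08:30–09:50, 10:25–11:05, 15:30–16:05.
Restricted to 10:00–14:45: 10:25–11:05.
Single common window of 40 minutes.

40 minutes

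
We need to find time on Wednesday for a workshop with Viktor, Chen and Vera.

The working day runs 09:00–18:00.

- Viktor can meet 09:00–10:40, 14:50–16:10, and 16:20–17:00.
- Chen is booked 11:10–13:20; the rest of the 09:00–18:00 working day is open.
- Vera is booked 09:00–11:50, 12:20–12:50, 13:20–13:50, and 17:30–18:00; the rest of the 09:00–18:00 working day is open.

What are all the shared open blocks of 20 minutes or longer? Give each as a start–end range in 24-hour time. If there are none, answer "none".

Chen free within 09:00–18:00: 09:00–11:10, 13:20–18:00.
Vera free within 09:00–18:00: 11:50–12:20, 12:50–13:20, 13:50–17:30.
Viktor ∩ Chen: 09:00–10:40, 14:50–16:10, 16:20–17:00.
Viktor ∩ Chen ∩ Vera: 14:50–16:10, 16:20–17:00.
Windows ≥ 20 min: 14:50–16:10, 16:20–17:00.

14:50–16:10, 16:20–17:00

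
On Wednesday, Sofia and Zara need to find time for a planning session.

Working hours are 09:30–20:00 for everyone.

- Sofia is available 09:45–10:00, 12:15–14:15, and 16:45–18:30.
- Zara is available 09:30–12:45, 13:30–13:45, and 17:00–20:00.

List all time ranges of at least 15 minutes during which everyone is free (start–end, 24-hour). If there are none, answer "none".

09:45–10:00, 12:15–12:45, 13:30–13:45, 17:00–18:30

Sofia ∩ Zara: 09:45–10:00, 12:15–12:45, 13:30–13:45, 17:00–18:30.
Windows ≥ 15 min: 09:45–10:00, 12:15–12:45, 13:30–13:45, 17:00–18:30.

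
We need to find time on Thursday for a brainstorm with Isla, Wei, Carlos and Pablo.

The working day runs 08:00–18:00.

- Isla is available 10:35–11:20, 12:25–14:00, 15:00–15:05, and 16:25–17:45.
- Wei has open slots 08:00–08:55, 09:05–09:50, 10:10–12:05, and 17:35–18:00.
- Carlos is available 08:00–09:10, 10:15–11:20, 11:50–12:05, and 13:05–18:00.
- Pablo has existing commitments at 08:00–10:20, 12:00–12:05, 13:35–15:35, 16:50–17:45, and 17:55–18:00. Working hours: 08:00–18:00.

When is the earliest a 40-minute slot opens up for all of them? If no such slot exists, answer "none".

Pablo free within 08:00–18:00: 10:20–12:00, 12:05–13:35, 15:35–16:50, 17:45–17:55.
Isla ∩ Wei: 10:35–11:20, 17:35–17:45.
Isla ∩ Wei ∩ Carlos: 10:35–11:20, 17:35–17:45.
Isla ∩ Wei ∩ Carlos ∩ Pablo: 10:35–11:20.
Windows ≥ 40 min: 10:35–11:20.
Earliest such window starts at 10:35.

10:35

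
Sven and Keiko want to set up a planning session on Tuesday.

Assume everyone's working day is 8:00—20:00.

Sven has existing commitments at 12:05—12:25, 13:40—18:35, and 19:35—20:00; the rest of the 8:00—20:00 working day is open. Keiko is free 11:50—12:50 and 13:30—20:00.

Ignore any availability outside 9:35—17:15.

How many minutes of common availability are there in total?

Sven free within 08:00–20:00: 08:00–12:05, 12:25–13:40, 18:35–19:35.
Sven ∩ Keiko: 11:50–12:05, 12:25–12:50, 13:30–13:40, 18:35–19:35.
Restricted to 09:35–17:15: 11:50–12:05, 12:25–12:50, 13:30–13:40.
Total common minutes: 15 + 25 + 10 = 50.

50 minutes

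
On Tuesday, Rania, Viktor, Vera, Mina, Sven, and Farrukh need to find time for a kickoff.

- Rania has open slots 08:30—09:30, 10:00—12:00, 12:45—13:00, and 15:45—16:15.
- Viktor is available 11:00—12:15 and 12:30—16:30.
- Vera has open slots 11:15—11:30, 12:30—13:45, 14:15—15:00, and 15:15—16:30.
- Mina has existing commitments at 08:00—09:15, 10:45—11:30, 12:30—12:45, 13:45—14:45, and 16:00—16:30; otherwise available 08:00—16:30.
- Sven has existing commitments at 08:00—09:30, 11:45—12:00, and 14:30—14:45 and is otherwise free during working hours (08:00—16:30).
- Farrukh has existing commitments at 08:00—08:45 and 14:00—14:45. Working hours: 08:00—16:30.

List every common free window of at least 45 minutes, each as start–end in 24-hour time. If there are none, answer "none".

Mina free within 08:00–16:30: 09:15–10:45, 11:30–12:30, 12:45–13:45, 14:45–16:00.
Sven free within 08:00–16:30: 09:30–11:45, 12:00–14:30, 14:45–16:30.
Farrukh free within 08:00–16:30: 08:45–14:00, 14:45–16:30.
Rania ∩ Viktor: 11:00–12:00, 12:45–13:00, 15:45–16:15.
Rania ∩ Viktor ∩ Vera: 11:15–11:30, 12:45–13:00, 15:45–16:15.
Rania ∩ Viktor ∩ Vera ∩ Mina: 12:45–13:00, 15:45–16:00.
Rania ∩ Viktor ∩ Vera ∩ Mina ∩ Sven: 12:45–13:00, 15:45–16:00.
Rania ∩ Viktor ∩ Vera ∩ Mina ∩ Sven ∩ Farrukh: 12:45–13:00, 15:45–16:00.
Windows ≥ 45 min: (none).

none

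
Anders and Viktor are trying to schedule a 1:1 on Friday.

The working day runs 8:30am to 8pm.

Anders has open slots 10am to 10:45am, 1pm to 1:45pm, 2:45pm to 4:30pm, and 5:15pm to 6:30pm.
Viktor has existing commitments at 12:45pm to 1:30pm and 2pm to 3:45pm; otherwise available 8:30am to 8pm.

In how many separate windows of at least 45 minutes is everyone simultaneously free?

Viktor free within 08:30–20:00: 08:30–12:45, 13:30–14:00, 15:45–20:00.
Anders ∩ Viktor: 10:00–10:45, 13:30–13:45, 15:45–16:30, 17:15–18:30.
Windows ≥ 45 min: 10:00–10:45, 15:45–16:30, 17:15–18:30.
That's 3 windows.

3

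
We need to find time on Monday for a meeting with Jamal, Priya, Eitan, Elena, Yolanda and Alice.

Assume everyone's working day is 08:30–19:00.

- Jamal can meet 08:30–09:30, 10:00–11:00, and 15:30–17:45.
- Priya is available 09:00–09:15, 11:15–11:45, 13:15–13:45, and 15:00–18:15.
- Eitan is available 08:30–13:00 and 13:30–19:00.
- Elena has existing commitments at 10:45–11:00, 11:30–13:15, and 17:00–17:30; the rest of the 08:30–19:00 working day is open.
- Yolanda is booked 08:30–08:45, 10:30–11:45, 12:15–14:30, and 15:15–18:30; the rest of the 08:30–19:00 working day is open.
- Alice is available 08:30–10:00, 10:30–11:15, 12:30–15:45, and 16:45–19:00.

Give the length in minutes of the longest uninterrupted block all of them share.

Elena free within 08:30–19:00: 08:30–10:45, 11:00–11:30, 13:15–17:00, 17:30–19:00.
Yolanda free within 08:30–19:00: 08:45–10:30, 11:45–12:15, 14:30–15:15, 18:30–19:00.
Jamal ∩ Priya: 09:00–09:15, 15:30–17:45.
Jamal ∩ Priya ∩ Eitan: 09:00–09:15, 15:30–17:45.
Jamal ∩ Priya ∩ Eitan ∩ Elena: 09:00–09:15, 15:30–17:00, 17:30–17:45.
Jamal ∩ Priya ∩ Eitan ∩ Elena ∩ Yolanda: 09:00–09:15.
Jamal ∩ Priya ∩ Eitan ∩ Elena ∩ Yolanda ∩ Alice: 09:00–09:15.
Single common window of 15 minutes.

15 minutes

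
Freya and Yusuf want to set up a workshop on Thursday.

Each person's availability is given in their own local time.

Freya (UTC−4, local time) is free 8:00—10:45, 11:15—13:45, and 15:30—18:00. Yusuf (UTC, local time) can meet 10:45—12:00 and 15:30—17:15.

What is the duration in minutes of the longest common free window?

105 minutes

Freya → UTC: 12:00–14:45, 15:15–17:45, 19:30–22:00.
Yusuf → UTC: 10:45–12:00, 15:30–17:15.
Freya ∩ Yusuf: 15:30–17:15.
Single common window of 105 minutes.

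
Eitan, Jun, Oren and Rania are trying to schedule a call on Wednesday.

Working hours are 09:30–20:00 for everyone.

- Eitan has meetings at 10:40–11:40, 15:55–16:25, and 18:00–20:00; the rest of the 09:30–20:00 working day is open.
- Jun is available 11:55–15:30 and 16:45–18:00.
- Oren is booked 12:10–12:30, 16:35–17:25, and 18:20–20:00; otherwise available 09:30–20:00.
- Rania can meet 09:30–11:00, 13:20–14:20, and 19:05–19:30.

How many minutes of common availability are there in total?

Eitan free within 09:30–20:00: 09:30–10:40, 11:40–15:55, 16:25–18:00.
Oren free within 09:30–20:00: 09:30–12:10, 12:30–16:35, 17:25–18:20.
Eitan ∩ Jun: 11:55–15:30, 16:45–18:00.
Eitan ∩ Jun ∩ Oren: 11:55–12:10, 12:30–15:30, 17:25–18:00.
Eitan ∩ Jun ∩ Oren ∩ Rania: 13:20–14:20.
Total common minutes: 60.

60 minutes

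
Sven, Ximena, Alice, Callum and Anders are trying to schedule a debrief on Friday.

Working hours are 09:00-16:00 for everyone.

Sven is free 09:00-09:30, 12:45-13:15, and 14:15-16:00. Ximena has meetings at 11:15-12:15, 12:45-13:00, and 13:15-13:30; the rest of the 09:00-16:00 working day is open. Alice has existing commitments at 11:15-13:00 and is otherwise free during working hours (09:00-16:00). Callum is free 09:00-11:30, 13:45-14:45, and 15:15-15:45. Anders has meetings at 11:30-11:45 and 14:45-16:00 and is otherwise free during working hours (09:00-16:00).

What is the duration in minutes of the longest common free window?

Ximena free within 09:00–16:00: 09:00–11:15, 12:15–12:45, 13:00–13:15, 13:30–16:00.
Alice free within 09:00–16:00: 09:00–11:15, 13:00–16:00.
Anders free within 09:00–16:00: 09:00–11:30, 11:45–14:45.
Sven ∩ Ximena: 09:00–09:30, 13:00–13:15, 14:15–16:00.
Sven ∩ Ximena ∩ Alice: 09:00–09:30, 13:00–13:15, 14:15–16:00.
Sven ∩ Ximena ∩ Alice ∩ Callum: 09:00–09:30, 14:15–14:45, 15:15–15:45.
Sven ∩ Ximena ∩ Alice ∩ Callum ∩ Anders: 09:00–09:30, 14:15–14:45.
Common window lengths: 30, 30 min; longest is 30.

30 minutes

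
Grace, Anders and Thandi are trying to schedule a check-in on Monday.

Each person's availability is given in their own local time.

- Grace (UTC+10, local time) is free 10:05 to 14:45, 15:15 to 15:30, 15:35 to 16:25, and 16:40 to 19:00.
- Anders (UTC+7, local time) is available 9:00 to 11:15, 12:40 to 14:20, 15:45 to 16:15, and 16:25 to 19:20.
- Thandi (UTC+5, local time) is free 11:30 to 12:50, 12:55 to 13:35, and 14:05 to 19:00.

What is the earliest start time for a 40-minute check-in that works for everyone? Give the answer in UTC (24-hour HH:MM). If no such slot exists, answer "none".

Grace → UTC: 00:05–04:45, 05:15–05:30, 05:35–06:25, 06:40–09:00.
Anders → UTC: 02:00–04:15, 05:40–07:20, 08:45–09:15, 09:25–12:20.
Thandi → UTC: 06:30–07:50, 07:55–08:35, 09:05–14:00.
Grace ∩ Anders: 02:00–04:15, 05:40–06:25, 06:40–07:20, 08:45–09:00.
Grace ∩ Anders ∩ Thandi: 06:40–07:20.
Windows ≥ 40 min: 06:40–07:20.
Earliest such window starts at 06:40.

06:40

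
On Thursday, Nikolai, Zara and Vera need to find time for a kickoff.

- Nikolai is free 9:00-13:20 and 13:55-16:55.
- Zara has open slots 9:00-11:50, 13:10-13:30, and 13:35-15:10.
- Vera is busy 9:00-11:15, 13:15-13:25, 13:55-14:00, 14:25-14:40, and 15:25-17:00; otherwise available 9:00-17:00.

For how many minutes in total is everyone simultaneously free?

95 minutes

Vera free within 09:00–17:00: 11:15–13:15, 13:25–13:55, 14:00–14:25, 14:40–15:25.
Nikolai ∩ Zara: 09:00–11:50, 13:10–13:20, 13:55–15:10.
Nikolai ∩ Zara ∩ Vera: 11:15–11:50, 13:10–13:15, 14:00–14:25, 14:40–15:10.
Total common minutes: 35 + 5 + 25 + 30 = 95.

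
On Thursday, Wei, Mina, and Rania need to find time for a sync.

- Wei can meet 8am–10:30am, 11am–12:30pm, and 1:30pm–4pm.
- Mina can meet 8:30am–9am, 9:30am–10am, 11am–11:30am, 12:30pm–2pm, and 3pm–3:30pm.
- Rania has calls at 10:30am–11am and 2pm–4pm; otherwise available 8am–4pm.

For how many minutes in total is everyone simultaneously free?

Rania free within 08:00–16:00: 08:00–10:30, 11:00–14:00.
Wei ∩ Mina: 08:30–09:00, 09:30–10:00, 11:00–11:30, 13:30–14:00, 15:00–15:30.
Wei ∩ Mina ∩ Rania: 08:30–09:00, 09:30–10:00, 11:00–11:30, 13:30–14:00.
Total common minutes: 30 + 30 + 30 + 30 = 120.

120 minutes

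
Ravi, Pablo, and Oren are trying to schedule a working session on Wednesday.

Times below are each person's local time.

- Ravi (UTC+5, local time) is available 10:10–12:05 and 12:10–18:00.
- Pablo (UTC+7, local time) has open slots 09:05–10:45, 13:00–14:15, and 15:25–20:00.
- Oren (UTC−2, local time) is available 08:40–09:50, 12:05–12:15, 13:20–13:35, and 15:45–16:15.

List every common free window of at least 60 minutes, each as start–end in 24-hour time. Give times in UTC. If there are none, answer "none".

Ravi → UTC: 05:10–07:05, 07:10–13:00.
Pablo → UTC: 02:05–03:45, 06:00–07:15, 08:25–13:00.
Oren → UTC: 10:40–11:50, 14:05–14:15, 15:20–15:35, 17:45–18:15.
Ravi ∩ Pablo: 06:00–07:05, 07:10–07:15, 08:25–13:00.
Ravi ∩ Pablo ∩ Oren: 10:40–11:50.
Windows ≥ 60 min: 10:40–11:50.

10:40–11:50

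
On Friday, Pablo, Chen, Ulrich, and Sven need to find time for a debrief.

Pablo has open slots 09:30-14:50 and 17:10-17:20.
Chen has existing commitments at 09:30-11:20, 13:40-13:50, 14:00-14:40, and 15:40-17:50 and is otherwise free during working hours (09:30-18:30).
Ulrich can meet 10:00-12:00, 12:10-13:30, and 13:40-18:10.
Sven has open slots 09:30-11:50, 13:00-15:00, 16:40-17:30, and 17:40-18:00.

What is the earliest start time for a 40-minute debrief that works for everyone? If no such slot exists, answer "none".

none

Chen free within 09:30–18:30: 11:20–13:40, 13:50–14:00, 14:40–15:40, 17:50–18:30.
Pablo ∩ Chen: 11:20–13:40, 13:50–14:00, 14:40–14:50.
Pablo ∩ Chen ∩ Ulrich: 11:20–12:00, 12:10–13:30, 13:50–14:00, 14:40–14:50.
Pablo ∩ Chen ∩ Ulrich ∩ Sven: 11:20–11:50, 13:00–13:30, 13:50–14:00, 14:40–14:50.
Windows ≥ 40 min: (none).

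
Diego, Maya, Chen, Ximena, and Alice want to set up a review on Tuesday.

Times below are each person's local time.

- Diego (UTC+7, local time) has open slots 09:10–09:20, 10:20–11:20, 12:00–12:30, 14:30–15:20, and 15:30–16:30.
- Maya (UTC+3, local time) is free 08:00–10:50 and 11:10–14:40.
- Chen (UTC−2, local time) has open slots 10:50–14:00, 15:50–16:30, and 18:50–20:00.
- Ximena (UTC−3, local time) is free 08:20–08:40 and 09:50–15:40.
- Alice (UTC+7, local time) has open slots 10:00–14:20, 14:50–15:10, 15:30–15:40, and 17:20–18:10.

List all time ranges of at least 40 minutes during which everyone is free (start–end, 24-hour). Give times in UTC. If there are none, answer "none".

none

Diego → UTC: 02:10–02:20, 03:20–04:20, 05:00–05:30, 07:30–08:20, 08:30–09:30.
Maya → UTC: 05:00–07:50, 08:10–11:40.
Chen → UTC: 12:50–16:00, 17:50–18:30, 20:50–22:00.
Ximena → UTC: 11:20–11:40, 12:50–18:40.
Alice → UTC: 03:00–07:20, 07:50–08:10, 08:30–08:40, 10:20–11:10.
Diego ∩ Maya: 05:00–05:30, 07:30–07:50, 08:10–08:20, 08:30–09:30.
Diego ∩ Maya ∩ Chen: (none).
Diego ∩ Maya ∩ Chen ∩ Ximena: (none).
Diego ∩ Maya ∩ Chen ∩ Ximena ∩ Alice: (none).
Windows ≥ 40 min: (none).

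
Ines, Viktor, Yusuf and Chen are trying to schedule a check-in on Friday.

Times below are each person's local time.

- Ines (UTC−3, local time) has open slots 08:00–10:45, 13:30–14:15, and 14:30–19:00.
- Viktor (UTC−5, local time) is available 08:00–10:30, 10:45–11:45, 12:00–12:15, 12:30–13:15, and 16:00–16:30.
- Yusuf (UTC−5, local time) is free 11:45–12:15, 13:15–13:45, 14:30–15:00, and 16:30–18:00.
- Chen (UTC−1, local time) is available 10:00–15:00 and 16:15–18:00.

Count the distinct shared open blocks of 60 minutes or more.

0

Ines → UTC: 11:00–13:45, 16:30–17:15, 17:30–22:00.
Viktor → UTC: 13:00–15:30, 15:45–16:45, 17:00–17:15, 17:30–18:15, 21:00–21:30.
Yusuf → UTC: 16:45–17:15, 18:15–18:45, 19:30–20:00, 21:30–23:00.
Chen → UTC: 11:00–16:00, 17:15–19:00.
Ines ∩ Viktor: 13:00–13:45, 16:30–16:45, 17:00–17:15, 17:30–18:15, 21:00–21:30.
Ines ∩ Viktor ∩ Yusuf: 17:00–17:15.
Ines ∩ Viktor ∩ Yusuf ∩ Chen: (none).
Windows ≥ 60 min: (none).
That's 0 windows.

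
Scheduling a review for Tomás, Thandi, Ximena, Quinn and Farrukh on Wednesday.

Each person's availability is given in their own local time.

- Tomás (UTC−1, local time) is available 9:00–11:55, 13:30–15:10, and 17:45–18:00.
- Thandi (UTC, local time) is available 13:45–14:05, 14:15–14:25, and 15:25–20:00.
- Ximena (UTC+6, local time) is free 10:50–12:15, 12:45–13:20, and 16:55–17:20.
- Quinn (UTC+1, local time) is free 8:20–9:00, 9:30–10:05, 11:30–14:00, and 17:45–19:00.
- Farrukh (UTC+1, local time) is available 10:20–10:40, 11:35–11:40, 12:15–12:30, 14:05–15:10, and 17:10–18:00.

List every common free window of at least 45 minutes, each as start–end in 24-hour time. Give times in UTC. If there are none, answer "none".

Tomás → UTC: 10:00–12:55, 14:30–16:10, 18:45–19:00.
Thandi → UTC: 13:45–14:05, 14:15–14:25, 15:25–20:00.
Ximena → UTC: 04:50–06:15, 06:45–07:20, 10:55–11:20.
Quinn → UTC: 07:20–08:00, 08:30–09:05, 10:30–13:00, 16:45–18:00.
Farrukh → UTC: 09:20–09:40, 10:35–10:40, 11:15–11:30, 13:05–14:10, 16:10–17:00.
Tomás ∩ Thandi: 15:25–16:10, 18:45–19:00.
Tomás ∩ Thandi ∩ Ximena: (none).
Tomás ∩ Thandi ∩ Ximena ∩ Quinn: (none).
Tomás ∩ Thandi ∩ Ximena ∩ Quinn ∩ Farrukh: (none).
Windows ≥ 45 min: (none).

none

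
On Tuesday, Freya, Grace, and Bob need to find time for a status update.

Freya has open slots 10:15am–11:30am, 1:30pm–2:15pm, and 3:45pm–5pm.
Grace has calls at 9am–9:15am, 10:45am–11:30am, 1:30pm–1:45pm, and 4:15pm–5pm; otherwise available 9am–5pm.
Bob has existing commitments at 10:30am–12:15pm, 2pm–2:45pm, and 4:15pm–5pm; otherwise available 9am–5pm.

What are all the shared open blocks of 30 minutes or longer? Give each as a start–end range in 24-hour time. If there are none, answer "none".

15:45–16:15

Grace free within 09:00–17:00: 09:15–10:45, 11:30–13:30, 13:45–16:15.
Bob free within 09:00–17:00: 09:00–10:30, 12:15–14:00, 14:45–16:15.
Freya ∩ Grace: 10:15–10:45, 13:45–14:15, 15:45–16:15.
Freya ∩ Grace ∩ Bob: 10:15–10:30, 13:45–14:00, 15:45–16:15.
Windows ≥ 30 min: 15:45–16:15.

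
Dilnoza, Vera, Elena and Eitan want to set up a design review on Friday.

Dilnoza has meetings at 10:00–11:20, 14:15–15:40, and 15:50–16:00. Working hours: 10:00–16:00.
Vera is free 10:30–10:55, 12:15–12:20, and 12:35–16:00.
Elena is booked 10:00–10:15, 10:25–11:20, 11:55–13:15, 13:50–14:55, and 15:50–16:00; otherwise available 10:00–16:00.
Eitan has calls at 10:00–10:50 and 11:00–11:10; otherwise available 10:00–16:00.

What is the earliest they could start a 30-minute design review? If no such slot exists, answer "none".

13:15

Dilnoza free within 10:00–16:00: 11:20–14:15, 15:40–15:50.
Elena free within 10:00–16:00: 10:15–10:25, 11:20–11:55, 13:15–13:50, 14:55–15:50.
Eitan free within 10:00–16:00: 10:50–11:00, 11:10–16:00.
Dilnoza ∩ Vera: 12:15–12:20, 12:35–14:15, 15:40–15:50.
Dilnoza ∩ Vera ∩ Elena: 13:15–13:50, 15:40–15:50.
Dilnoza ∩ Vera ∩ Elena ∩ Eitan: 13:15–13:50, 15:40–15:50.
Windows ≥ 30 min: 13:15–13:50.
Earliest such window starts at 13:15.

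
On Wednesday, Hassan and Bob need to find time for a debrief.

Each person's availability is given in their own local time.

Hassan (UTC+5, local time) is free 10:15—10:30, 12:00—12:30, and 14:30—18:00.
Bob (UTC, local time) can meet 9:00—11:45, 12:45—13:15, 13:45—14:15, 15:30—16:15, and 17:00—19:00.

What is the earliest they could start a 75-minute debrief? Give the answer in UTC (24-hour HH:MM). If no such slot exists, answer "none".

Hassan → UTC: 05:15–05:30, 07:00–07:30, 09:30–13:00.
Bob → UTC: 09:00–11:45, 12:45–13:15, 13:45–14:15, 15:30–16:15, 17:00–19:00.
Hassan ∩ Bob: 09:30–11:45, 12:45–13:00.
Windows ≥ 75 min: 09:30–11:45.
Earliest such window starts at 09:30.

09:30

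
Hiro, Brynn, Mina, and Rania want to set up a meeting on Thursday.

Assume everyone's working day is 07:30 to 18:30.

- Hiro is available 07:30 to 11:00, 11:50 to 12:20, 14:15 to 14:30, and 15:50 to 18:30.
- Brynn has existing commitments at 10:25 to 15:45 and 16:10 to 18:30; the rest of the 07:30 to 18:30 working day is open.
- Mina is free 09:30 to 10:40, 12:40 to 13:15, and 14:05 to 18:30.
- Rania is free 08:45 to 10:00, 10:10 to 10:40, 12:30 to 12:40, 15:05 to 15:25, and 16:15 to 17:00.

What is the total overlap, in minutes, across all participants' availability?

45 minutes

Brynn free within 07:30–18:30: 07:30–10:25, 15:45–16:10.
Hiro ∩ Brynn: 07:30–10:25, 15:50–16:10.
Hiro ∩ Brynn ∩ Mina: 09:30–10:25, 15:50–16:10.
Hiro ∩ Brynn ∩ Mina ∩ Rania: 09:30–10:00, 10:10–10:25.
Total common minutes: 30 + 15 = 45.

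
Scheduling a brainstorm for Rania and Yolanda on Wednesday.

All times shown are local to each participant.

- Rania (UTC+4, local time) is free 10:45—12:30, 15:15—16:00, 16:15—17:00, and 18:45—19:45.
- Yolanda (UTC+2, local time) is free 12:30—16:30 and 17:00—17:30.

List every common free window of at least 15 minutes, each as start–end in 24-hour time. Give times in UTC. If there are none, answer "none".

11:15–12:00, 12:15–13:00, 15:00–15:30

Rania → UTC: 06:45–08:30, 11:15–12:00, 12:15–13:00, 14:45–15:45.
Yolanda → UTC: 10:30–14:30, 15:00–15:30.
Rania ∩ Yolanda: 11:15–12:00, 12:15–13:00, 15:00–15:30.
Windows ≥ 15 min: 11:15–12:00, 12:15–13:00, 15:00–15:30.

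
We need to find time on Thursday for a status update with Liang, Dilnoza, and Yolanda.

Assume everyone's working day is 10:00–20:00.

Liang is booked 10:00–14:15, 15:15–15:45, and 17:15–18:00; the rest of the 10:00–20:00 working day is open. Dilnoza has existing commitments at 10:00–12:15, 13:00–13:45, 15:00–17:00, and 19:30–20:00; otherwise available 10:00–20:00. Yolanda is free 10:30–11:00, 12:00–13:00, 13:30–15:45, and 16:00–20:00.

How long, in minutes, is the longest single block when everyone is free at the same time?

Liang free within 10:00–20:00: 14:15–15:15, 15:45–17:15, 18:00–20:00.
Dilnoza free within 10:00–20:00: 12:15–13:00, 13:45–15:00, 17:00–19:30.
Liang ∩ Dilnoza: 14:15–15:00, 17:00–17:15, 18:00–19:30.
Liang ∩ Dilnoza ∩ Yolanda: 14:15–15:00, 17:00–17:15, 18:00–19:30.
Common window lengths: 45, 15, 90 min; longest is 90.

90 minutes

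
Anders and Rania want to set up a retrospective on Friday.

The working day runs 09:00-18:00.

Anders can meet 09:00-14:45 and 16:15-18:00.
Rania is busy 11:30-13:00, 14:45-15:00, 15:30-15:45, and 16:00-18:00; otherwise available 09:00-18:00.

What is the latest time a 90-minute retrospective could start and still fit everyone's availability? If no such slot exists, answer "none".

13:15

Rania free within 09:00–18:00: 09:00–11:30, 13:00–14:45, 15:00–15:30, 15:45–16:00.
Anders ∩ Rania: 09:00–11:30, 13:00–14:45.
Windows ≥ 90 min: 09:00–11:30, 13:00–14:45.
Latest start in the last window 13:00–14:45 is 14:45 − 90 min = 13:15.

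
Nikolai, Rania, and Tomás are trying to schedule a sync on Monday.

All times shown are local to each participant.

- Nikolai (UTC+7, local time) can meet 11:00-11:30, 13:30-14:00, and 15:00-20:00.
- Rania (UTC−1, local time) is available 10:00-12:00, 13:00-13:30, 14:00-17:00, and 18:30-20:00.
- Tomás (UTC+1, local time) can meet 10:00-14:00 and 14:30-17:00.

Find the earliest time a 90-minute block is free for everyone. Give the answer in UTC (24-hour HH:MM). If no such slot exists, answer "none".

Nikolai → UTC: 04:00–04:30, 06:30–07:00, 08:00–13:00.
Rania → UTC: 11:00–13:00, 14:00–14:30, 15:00–18:00, 19:30–21:00.
Tomás → UTC: 09:00–13:00, 13:30–16:00.
Nikolai ∩ Rania: 11:00–13:00.
Nikolai ∩ Rania ∩ Tomás: 11:00–13:00.
Windows ≥ 90 min: 11:00–13:00.
Earliest such window starts at 11:00.

11:00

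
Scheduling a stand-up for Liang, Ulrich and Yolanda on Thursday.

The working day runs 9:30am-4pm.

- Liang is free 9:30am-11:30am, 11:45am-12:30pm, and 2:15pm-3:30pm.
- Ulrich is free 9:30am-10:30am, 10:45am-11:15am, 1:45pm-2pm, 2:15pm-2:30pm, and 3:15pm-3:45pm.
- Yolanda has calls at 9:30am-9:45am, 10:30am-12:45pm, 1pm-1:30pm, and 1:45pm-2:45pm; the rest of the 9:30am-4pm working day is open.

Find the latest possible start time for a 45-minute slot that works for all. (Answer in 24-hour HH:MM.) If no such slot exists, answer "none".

09:45

Yolanda free within 09:30–16:00: 09:45–10:30, 12:45–13:00, 13:30–13:45, 14:45–16:00.
Liang ∩ Ulrich: 09:30–10:30, 10:45–11:15, 14:15–14:30, 15:15–15:30.
Liang ∩ Ulrich ∩ Yolanda: 09:45–10:30, 15:15–15:30.
Windows ≥ 45 min: 09:45–10:30.
Latest start in the last window 09:45–10:30 is 10:30 − 45 min = 09:45.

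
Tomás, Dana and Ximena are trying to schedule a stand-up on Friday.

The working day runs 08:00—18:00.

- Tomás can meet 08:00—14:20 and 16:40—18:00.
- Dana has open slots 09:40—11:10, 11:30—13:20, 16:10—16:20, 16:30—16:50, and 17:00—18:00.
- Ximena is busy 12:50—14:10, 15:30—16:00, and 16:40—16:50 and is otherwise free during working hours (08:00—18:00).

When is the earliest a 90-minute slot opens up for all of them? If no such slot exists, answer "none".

09:40

Ximena free within 08:00–18:00: 08:00–12:50, 14:10–15:30, 16:00–16:40, 16:50–18:00.
Tomás ∩ Dana: 09:40–11:10, 11:30–13:20, 16:40–16:50, 17:00–18:00.
Tomás ∩ Dana ∩ Ximena: 09:40–11:10, 11:30–12:50, 17:00–18:00.
Windows ≥ 90 min: 09:40–11:10.
Earliest such window starts at 09:40.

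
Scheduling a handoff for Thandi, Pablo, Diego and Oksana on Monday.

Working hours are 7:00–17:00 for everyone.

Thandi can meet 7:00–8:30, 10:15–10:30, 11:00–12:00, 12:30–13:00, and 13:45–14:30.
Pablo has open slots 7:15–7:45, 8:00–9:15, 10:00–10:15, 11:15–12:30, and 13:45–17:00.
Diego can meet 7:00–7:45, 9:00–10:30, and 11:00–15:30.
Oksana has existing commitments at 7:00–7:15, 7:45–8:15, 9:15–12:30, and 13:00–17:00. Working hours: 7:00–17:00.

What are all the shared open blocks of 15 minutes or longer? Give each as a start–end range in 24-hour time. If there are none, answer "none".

07:15–07:45

Oksana free within 07:00–17:00: 07:15–07:45, 08:15–09:15, 12:30–13:00.
Thandi ∩ Pablo: 07:15–07:45, 08:00–08:30, 11:15–12:00, 13:45–14:30.
Thandi ∩ Pablo ∩ Diego: 07:15–07:45, 11:15–12:00, 13:45–14:30.
Thandi ∩ Pablo ∩ Diego ∩ Oksana: 07:15–07:45.
Windows ≥ 15 min: 07:15–07:45.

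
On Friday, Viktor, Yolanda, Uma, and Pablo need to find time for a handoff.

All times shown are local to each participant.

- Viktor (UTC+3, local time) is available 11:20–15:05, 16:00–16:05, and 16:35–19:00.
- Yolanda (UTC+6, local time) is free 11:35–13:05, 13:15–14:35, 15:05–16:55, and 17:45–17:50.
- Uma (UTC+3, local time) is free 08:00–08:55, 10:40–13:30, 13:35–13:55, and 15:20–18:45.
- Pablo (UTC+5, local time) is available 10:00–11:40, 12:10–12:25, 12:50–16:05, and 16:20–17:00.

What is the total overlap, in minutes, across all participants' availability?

Viktor → UTC: 08:20–12:05, 13:00–13:05, 13:35–16:00.
Yolanda → UTC: 05:35–07:05, 07:15–08:35, 09:05–10:55, 11:45–11:50.
Uma → UTC: 05:00–05:55, 07:40–10:30, 10:35–10:55, 12:20–15:45.
Pablo → UTC: 05:00–06:40, 07:10–07:25, 07:50–11:05, 11:20–12:00.
Viktor ∩ Yolanda: 08:20–08:35, 09:05–10:55, 11:45–11:50.
Viktor ∩ Yolanda ∩ Uma: 08:20–08:35, 09:05–10:30, 10:35–10:55.
Viktor ∩ Yolanda ∩ Uma ∩ Pablo: 08:20–08:35, 09:05–10:30, 10:35–10:55.
Total common minutes: 15 + 85 + 20 = 120.

120 minutes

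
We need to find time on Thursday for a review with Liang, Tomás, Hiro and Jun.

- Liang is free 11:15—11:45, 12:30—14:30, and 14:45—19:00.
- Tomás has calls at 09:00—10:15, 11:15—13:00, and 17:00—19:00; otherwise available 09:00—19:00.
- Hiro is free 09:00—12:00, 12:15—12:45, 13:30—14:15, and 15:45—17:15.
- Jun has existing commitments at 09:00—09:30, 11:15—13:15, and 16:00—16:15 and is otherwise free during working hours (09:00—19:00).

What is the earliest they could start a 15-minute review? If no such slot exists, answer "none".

Tomás free within 09:00–19:00: 10:15–11:15, 13:00–17:00.
Jun free within 09:00–19:00: 09:30–11:15, 13:15–16:00, 16:15–19:00.
Liang ∩ Tomás: 13:00–14:30, 14:45–17:00.
Liang ∩ Tomás ∩ Hiro: 13:30–14:15, 15:45–17:00.
Liang ∩ Tomás ∩ Hiro ∩ Jun: 13:30–14:15, 15:45–16:00, 16:15–17:00.
Windows ≥ 15 min: 13:30–14:15, 15:45–16:00, 16:15–17:00.
Earliest such window starts at 13:30.

13:30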